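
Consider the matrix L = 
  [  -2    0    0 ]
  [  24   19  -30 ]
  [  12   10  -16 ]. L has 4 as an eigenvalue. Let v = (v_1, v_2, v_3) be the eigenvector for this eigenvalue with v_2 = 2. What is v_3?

L − 4I = [[-6, 0, 0], [24, 15, -30], [12, 10, -20]].
Solving (L − 4I)v = 0 gives the eigenspace spanned by (0, 2, 1).
With v_2 = 2, v = (0, 2, 1), so v_3 = 1.

1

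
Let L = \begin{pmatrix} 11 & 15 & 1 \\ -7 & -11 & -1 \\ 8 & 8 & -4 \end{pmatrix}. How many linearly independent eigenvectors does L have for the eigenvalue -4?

1

L + 4I = [[15, 15, 1], [-7, -7, -1], [8, 8, 0]].
This matrix has rank 2, so its null space has dimension 3 − 2 = 1.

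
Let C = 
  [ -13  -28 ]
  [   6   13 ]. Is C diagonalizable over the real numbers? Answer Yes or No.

Yes

Characteristic polynomial: p(λ) = λ^2 - 1 = (λ - 1)(λ + 1).
All 2 eigenvalues are distinct, so C is diagonalizable.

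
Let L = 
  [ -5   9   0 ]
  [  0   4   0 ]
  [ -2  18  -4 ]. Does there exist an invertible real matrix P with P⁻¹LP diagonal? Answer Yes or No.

Characteristic polynomial: p(s) = s^3 + 5s^2 - 16s - 80 = (s - 4)(s + 4)(s + 5).
All 3 eigenvalues are distinct, so L is diagonalizable.

Yes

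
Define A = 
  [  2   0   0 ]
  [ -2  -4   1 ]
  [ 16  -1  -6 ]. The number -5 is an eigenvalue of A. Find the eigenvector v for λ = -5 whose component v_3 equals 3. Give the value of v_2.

-3

A + 5I = [[7, 0, 0], [-2, 1, 1], [16, -1, -1]].
Solving (A + 5I)v = 0 gives the eigenspace spanned by (0, -3, 3).
With v_3 = 3, v = (0, -3, 3), so v_2 = -3.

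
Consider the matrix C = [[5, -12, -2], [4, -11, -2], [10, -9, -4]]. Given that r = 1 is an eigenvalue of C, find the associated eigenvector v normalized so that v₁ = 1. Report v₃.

2

C − 1I = [[4, -12, -2], [4, -12, -2], [10, -9, -5]].
Solving (C − 1I)v = 0 gives the eigenspace spanned by (1, 0, 2).
With v₁ = 1, v = (1, 0, 2), so v₃ = 2.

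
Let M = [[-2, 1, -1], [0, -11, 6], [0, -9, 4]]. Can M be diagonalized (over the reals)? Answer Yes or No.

Characteristic polynomial: p(r) = r^3 + 9r^2 + 24r + 20 = (r + 2)^2(r + 5).
r = -2 has algebraic multiplicity 2; rank(M + 2I) = 2, so geometric multiplicity = 1.
Geometric multiplicity < algebraic multiplicity, so M is not diagonalizable.

No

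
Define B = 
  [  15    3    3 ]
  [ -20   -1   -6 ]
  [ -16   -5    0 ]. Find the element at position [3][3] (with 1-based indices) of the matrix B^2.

Characteristic polynomial: s^3 - 14s^2 + 63s - 90 = (s - 6)(s - 5)(s - 3), so the eigenvalues are 3, 5, 6.
s=3: eigenvector (1, -2, -2).
s=6: eigenvector (1, -2, -1).
s=5: eigenvector (0, 1, -1).
P = [[1, 1, 0], [-2, -2, 1], [-2, -1, -1]], D = diag(3, 6, 5), P⁻¹ = [[-3, -1, -1], [4, 1, 1], [2, 1, 0]].
B² = P·diag(9, 36, 25)·P⁻¹ = [[117, 27, 27], [-184, -29, -54], [-140, -43, -18]].
The requested entry is -18.

-18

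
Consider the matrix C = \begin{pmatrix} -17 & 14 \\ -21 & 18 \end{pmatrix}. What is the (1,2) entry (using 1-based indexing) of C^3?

182

Characteristic polynomial: μ^2 - μ - 12 = (μ - 4)(μ + 3), so the eigenvalues are -3, 4.
μ=-3: eigenvector (1, 1).
μ=4: eigenvector (2, 3).
P = [[1, 2], [1, 3]], D = diag(-3, 4), P⁻¹ = [[3, -2], [-1, 1]].
C³ = P·diag(-27, 64)·P⁻¹ = [[-209, 182], [-273, 246]].
The requested entry is 182.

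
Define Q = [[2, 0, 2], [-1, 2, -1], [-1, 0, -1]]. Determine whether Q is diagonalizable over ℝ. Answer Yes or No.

Characteristic polynomial: p(t) = t^3 - 3t^2 + 2t = t(t - 2)(t - 1).
All 3 eigenvalues are distinct, so Q is diagonalizable.

Yes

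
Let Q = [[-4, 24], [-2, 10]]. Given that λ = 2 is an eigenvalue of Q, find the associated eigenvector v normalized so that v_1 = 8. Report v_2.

Q − 2I = [[-6, 24], [-2, 8]].
Solving (Q − 2I)v = 0 gives the eigenspace spanned by (8, 2).
With v_1 = 8, v = (8, 2), so v_2 = 2.

2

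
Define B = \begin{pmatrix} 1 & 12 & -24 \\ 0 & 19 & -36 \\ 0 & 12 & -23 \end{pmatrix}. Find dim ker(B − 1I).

B − 1I = [[0, 12, -24], [0, 18, -36], [0, 12, -24]].
This matrix has rank 1, so its null space has dimension 3 − 1 = 2.

2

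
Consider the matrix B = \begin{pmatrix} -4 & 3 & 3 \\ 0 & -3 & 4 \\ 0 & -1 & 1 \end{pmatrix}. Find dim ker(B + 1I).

B + 1I = [[-3, 3, 3], [0, -2, 4], [0, -1, 2]].
This matrix has rank 2, so its null space has dimension 3 − 2 = 1.

1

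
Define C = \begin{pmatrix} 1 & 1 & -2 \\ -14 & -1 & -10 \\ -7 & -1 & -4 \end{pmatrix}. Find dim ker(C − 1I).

C − 1I = [[0, 1, -2], [-14, -2, -10], [-7, -1, -5]].
This matrix has rank 2, so its null space has dimension 3 − 2 = 1.

1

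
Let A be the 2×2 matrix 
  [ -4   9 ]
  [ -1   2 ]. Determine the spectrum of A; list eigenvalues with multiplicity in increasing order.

-1, -1

Characteristic polynomial: p(λ) = λ^2 + 2λ + 1 = (λ + 1)^2.
Roots (with multiplicity): -1, -1.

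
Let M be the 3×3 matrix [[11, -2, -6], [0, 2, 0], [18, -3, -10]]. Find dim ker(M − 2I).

M − 2I = [[9, -2, -6], [0, 0, 0], [18, -3, -12]].
This matrix has rank 2, so its null space has dimension 3 − 2 = 1.

1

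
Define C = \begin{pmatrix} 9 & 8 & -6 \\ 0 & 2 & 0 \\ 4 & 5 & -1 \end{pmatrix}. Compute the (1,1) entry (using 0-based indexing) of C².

4

Characteristic polynomial: r^3 - 10r^2 + 31r - 30 = (r - 5)(r - 3)(r - 2), so the eigenvalues are 2, 3, 5.
r=5: eigenvector (3, 0, 2).
r=2: eigenvector (-2, 1, -1).
r=3: eigenvector (1, 0, 1).
P = [[3, -2, 1], [0, 1, 0], [2, -1, 1]], D = diag(5, 2, 3), P⁻¹ = [[1, 1, -1], [0, 1, 0], [-2, -1, 3]].
C² = P·diag(25, 4, 9)·P⁻¹ = [[57, 58, -48], [0, 4, 0], [32, 37, -23]].
The requested entry is 4.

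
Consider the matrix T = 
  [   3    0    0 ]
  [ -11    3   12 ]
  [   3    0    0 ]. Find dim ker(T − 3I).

T − 3I = [[0, 0, 0], [-11, 0, 12], [3, 0, -3]].
This matrix has rank 2, so its null space has dimension 3 − 2 = 1.

1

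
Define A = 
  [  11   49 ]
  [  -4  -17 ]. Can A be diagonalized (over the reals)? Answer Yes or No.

Characteristic polynomial: p(s) = s^2 + 6s + 9 = (s + 3)^2.
s = -3 has algebraic multiplicity 2; rank(A + 3I) = 1, so geometric multiplicity = 1.
Geometric multiplicity < algebraic multiplicity, so A is not diagonalizable.

No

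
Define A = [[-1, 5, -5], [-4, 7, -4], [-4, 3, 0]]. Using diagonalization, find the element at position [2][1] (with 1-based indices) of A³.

Characteristic polynomial: μ^3 - 6μ^2 + 5μ + 12 = (μ - 4)(μ - 3)(μ + 1), so the eigenvalues are -1, 3, 4.
μ=-1: eigenvector (1, 1, 1).
μ=3: eigenvector (0, 1, 1).
μ=4: eigenvector (-1, 0, 1).
P = [[1, 0, -1], [1, 1, 0], [1, 1, 1]], D = diag(-1, 3, 4), P⁻¹ = [[1, -1, 1], [-1, 2, -1], [0, -1, 1]].
A³ = P·diag(-1, 27, 64)·P⁻¹ = [[-1, 65, -65], [-28, 55, -28], [-28, -9, 36]].
The requested entry is -28.

-28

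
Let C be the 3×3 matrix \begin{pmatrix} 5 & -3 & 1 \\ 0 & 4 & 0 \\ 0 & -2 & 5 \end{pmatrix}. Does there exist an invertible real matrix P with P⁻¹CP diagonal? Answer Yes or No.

Characteristic polynomial: p(t) = t^3 - 14t^2 + 65t - 100 = (t - 5)^2(t - 4).
t = 5 has algebraic multiplicity 2; rank(C − 5I) = 2, so geometric multiplicity = 1.
Geometric multiplicity < algebraic multiplicity, so C is not diagonalizable.

No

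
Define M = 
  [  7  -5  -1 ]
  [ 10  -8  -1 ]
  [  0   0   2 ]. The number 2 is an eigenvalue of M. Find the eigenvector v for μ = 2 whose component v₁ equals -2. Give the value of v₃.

M − 2I = [[5, -5, -1], [10, -10, -1], [0, 0, 0]].
Solving (M − 2I)v = 0 gives the eigenspace spanned by (-2, -2, 0).
With v₁ = -2, v = (-2, -2, 0), so v₃ = 0.

0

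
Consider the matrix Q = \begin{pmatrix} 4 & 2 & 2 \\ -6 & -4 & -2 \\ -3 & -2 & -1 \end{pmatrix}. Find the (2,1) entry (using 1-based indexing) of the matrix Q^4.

Characteristic polynomial: t^3 + t^2 - 2t = t(t - 1)(t + 2), so the eigenvalues are -2, 0, 1.
t=-2: eigenvector (1, -2, -1).
t=0: eigenvector (1, -1, -1).
t=1: eigenvector (2, -2, -1).
P = [[1, 1, 2], [-2, -1, -2], [-1, -1, -1]], D = diag(-2, 0, 1), P⁻¹ = [[-1, -1, 0], [0, 1, -2], [1, 0, 1]].
Q⁴ = P·diag(16, 0, 1)·P⁻¹ = [[-14, -16, 2], [30, 32, -2], [15, 16, -1]].
The requested entry is 30.

30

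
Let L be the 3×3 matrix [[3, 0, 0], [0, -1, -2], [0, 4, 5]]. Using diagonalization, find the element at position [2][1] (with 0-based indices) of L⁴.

Characteristic polynomial: s^3 - 7s^2 + 15s - 9 = (s - 3)^2(s - 1), so the eigenvalues are 1, 3, 3.
s=3: eigenvector (1, 0, 0).
s=3: eigenvector (0, -1, 2).
s=1: eigenvector (0, -1, 1).
P = [[1, 0, 0], [0, -1, -1], [0, 2, 1]], D = diag(3, 3, 1), P⁻¹ = [[1, 0, 0], [0, 1, 1], [0, -2, -1]].
L⁴ = P·diag(81, 81, 1)·P⁻¹ = [[81, 0, 0], [0, -79, -80], [0, 160, 161]].
The requested entry is 160.

160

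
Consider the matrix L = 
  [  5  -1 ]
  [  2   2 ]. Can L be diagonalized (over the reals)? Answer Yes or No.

Characteristic polynomial: p(s) = s^2 - 7s + 12 = (s - 4)(s - 3).
All 2 eigenvalues are distinct, so L is diagonalizable.

Yes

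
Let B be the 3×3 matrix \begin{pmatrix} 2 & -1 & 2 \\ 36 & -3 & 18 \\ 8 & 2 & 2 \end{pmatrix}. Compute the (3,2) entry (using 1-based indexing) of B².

Characteristic polynomial: λ^3 - λ^2 - 24λ - 36 = (λ - 6)(λ + 2)(λ + 3), so the eigenvalues are -3, -2, 6.
λ=6: eigenvector (0, 2, 1).
λ=-3: eigenvector (1, 1, -2).
λ=-2: eigenvector (1, 0, -2).
P = [[0, 1, 1], [2, 1, 0], [1, -2, -2]], D = diag(6, -3, -2), P⁻¹ = [[2, 0, 1], [-4, 1, -2], [5, -1, 2]].
B² = P·diag(36, 9, 4)·P⁻¹ = [[-16, 5, -10], [108, 9, 54], [104, -10, 56]].
The requested entry is -10.

-10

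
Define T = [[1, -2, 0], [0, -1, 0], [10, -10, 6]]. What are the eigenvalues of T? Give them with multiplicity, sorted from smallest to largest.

Characteristic polynomial: p(λ) = λ^3 - 6λ^2 - λ + 6 = (λ - 6)(λ - 1)(λ + 1).
Roots (with multiplicity): -1, 1, 6.

-1, 1, 6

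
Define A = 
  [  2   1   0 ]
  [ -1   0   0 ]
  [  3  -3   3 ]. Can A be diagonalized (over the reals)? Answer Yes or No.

Characteristic polynomial: p(t) = t^3 - 5t^2 + 7t - 3 = (t - 3)(t - 1)^2.
t = 1 has algebraic multiplicity 2; rank(A − 1I) = 2, so geometric multiplicity = 1.
Geometric multiplicity < algebraic multiplicity, so A is not diagonalizable.

No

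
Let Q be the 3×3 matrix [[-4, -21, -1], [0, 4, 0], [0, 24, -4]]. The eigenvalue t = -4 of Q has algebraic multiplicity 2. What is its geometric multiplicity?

Q + 4I = [[0, -21, -1], [0, 8, 0], [0, 24, 0]].
This matrix has rank 2, so its null space has dimension 3 − 2 = 1.

1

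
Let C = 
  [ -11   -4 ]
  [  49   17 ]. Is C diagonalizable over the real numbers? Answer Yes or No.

No

Characteristic polynomial: p(r) = r^2 - 6r + 9 = (r - 3)^2.
r = 3 has algebraic multiplicity 2; rank(C − 3I) = 1, so geometric multiplicity = 1.
Geometric multiplicity < algebraic multiplicity, so C is not diagonalizable.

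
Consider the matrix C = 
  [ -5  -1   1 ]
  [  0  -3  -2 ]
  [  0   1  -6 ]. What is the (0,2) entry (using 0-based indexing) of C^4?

-369

Characteristic polynomial: r^3 + 14r^2 + 65r + 100 = (r + 4)(r + 5)^2, so the eigenvalues are -5, -5, -4.
r=-5: eigenvector (1, 0, 0).
r=-4: eigenvector (-1, 2, 1).
r=-5: eigenvector (1, -1, -1).
P = [[1, -1, 1], [0, 2, -1], [0, 1, -1]], D = diag(-5, -4, -5), P⁻¹ = [[1, 0, 1], [0, 1, -1], [0, 1, -2]].
C⁴ = P·diag(625, 256, 625)·P⁻¹ = [[625, 369, -369], [0, -113, 738], [0, -369, 994]].
The requested entry is -369.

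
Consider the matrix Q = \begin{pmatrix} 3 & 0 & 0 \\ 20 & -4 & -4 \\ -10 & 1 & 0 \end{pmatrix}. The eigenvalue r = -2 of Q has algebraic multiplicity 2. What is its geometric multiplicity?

1

Q + 2I = [[5, 0, 0], [20, -2, -4], [-10, 1, 2]].
This matrix has rank 2, so its null space has dimension 3 − 2 = 1.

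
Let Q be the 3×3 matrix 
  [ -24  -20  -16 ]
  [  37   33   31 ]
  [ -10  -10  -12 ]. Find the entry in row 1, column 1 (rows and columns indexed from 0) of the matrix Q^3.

Characteristic polynomial: μ^3 + 3μ^2 - 10μ - 24 = (μ - 3)(μ + 2)(μ + 4), so the eigenvalues are -4, -2, 3.
μ=-4: eigenvector (1, -1, 0).
μ=-2: eigenvector (2, -3, 1).
μ=3: eigenvector (-4, 7, -2).
P = [[1, 2, -4], [-1, -3, 7], [0, 1, -2]], D = diag(-4, -2, 3), P⁻¹ = [[1, 0, -2], [2, 2, 3], [1, 1, 1]].
Q³ = P·diag(-64, -8, 27)·P⁻¹ = [[-204, -140, -28], [301, 237, 133], [-70, -70, -78]].
The requested entry is 237.

237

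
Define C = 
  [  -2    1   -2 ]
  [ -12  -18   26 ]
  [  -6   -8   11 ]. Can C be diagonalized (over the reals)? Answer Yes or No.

No

Characteristic polynomial: p(μ) = μ^3 + 9μ^2 + 24μ + 20 = (μ + 2)^2(μ + 5).
μ = -2 has algebraic multiplicity 2; rank(C + 2I) = 2, so geometric multiplicity = 1.
Geometric multiplicity < algebraic multiplicity, so C is not diagonalizable.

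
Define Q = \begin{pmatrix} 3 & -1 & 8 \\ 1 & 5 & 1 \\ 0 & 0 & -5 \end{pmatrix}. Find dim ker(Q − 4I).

1

Q − 4I = [[-1, -1, 8], [1, 1, 1], [0, 0, -9]].
This matrix has rank 2, so its null space has dimension 3 − 2 = 1.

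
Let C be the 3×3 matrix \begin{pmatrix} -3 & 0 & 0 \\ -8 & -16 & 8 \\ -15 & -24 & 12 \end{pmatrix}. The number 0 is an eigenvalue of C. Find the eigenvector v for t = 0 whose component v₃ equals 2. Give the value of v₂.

1

C = [[-3, 0, 0], [-8, -16, 8], [-15, -24, 12]].
Solving (C)v = 0 gives the eigenspace spanned by (0, 1, 2).
With v₃ = 2, v = (0, 1, 2), so v₂ = 1.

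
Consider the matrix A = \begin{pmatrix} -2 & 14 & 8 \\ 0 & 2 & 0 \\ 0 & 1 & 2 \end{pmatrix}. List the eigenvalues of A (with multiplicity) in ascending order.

-2, 2, 2

Characteristic polynomial: p(μ) = μ^3 - 2μ^2 - 4μ + 8 = (μ - 2)^2(μ + 2).
Roots (with multiplicity): -2, 2, 2.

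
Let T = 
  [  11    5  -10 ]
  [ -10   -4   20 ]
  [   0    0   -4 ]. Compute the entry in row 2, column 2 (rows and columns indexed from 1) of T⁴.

Characteristic polynomial: s^3 - 3s^2 - 22s + 24 = (s - 6)(s - 1)(s + 4), so the eigenvalues are -4, 1, 6.
s=1: eigenvector (-1, 2, 0).
s=-4: eigenvector (2, -4, 1).
s=6: eigenvector (-1, 1, 0).
P = [[-1, 2, -1], [2, -4, 1], [0, 1, 0]], D = diag(1, -4, 6), P⁻¹ = [[1, 1, 2], [0, 0, 1], [-2, -1, 0]].
T⁴ = P·diag(1, 256, 1296)·P⁻¹ = [[2591, 1295, 510], [-2590, -1294, -1020], [0, 0, 256]].
The requested entry is -1294.

-1294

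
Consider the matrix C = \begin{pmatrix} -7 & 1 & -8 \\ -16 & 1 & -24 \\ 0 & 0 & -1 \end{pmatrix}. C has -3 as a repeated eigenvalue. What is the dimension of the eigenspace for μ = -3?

1

C + 3I = [[-4, 1, -8], [-16, 4, -24], [0, 0, 2]].
This matrix has rank 2, so its null space has dimension 3 − 2 = 1.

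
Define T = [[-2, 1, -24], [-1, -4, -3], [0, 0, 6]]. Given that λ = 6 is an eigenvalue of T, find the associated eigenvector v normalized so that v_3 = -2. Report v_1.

T − 6I = [[-8, 1, -24], [-1, -10, -3], [0, 0, 0]].
Solving (T − 6I)v = 0 gives the eigenspace spanned by (6, 0, -2).
With v_3 = -2, v = (6, 0, -2), so v_1 = 6.

6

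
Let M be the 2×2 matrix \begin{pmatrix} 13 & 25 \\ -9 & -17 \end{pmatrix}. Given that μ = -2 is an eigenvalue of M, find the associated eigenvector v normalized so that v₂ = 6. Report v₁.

-10

M + 2I = [[15, 25], [-9, -15]].
Solving (M + 2I)v = 0 gives the eigenspace spanned by (-10, 6).
With v₂ = 6, v = (-10, 6), so v₁ = -10.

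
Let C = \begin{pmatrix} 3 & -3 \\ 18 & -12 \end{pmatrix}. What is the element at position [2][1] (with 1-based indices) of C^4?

Characteristic polynomial: s^2 + 9s + 18 = (s + 3)(s + 6), so the eigenvalues are -6, -3.
s=-6: eigenvector (1, 3).
s=-3: eigenvector (-1, -2).
P = [[1, -1], [3, -2]], D = diag(-6, -3), P⁻¹ = [[-2, 1], [-3, 1]].
C⁴ = P·diag(1296, 81)·P⁻¹ = [[-2349, 1215], [-7290, 3726]].
The requested entry is -7290.

-7290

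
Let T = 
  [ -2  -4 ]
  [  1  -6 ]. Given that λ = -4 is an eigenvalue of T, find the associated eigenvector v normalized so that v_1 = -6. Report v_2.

-3

T + 4I = [[2, -4], [1, -2]].
Solving (T + 4I)v = 0 gives the eigenspace spanned by (-6, -3).
With v_1 = -6, v = (-6, -3), so v_2 = -3.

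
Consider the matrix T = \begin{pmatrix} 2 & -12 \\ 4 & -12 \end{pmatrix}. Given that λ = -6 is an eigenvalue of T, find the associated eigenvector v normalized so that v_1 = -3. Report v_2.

-2

T + 6I = [[8, -12], [4, -6]].
Solving (T + 6I)v = 0 gives the eigenspace spanned by (-3, -2).
With v_1 = -3, v = (-3, -2), so v_2 = -2.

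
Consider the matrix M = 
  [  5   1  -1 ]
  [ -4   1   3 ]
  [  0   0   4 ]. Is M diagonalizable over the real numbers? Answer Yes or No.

No

Characteristic polynomial: p(μ) = μ^3 - 10μ^2 + 33μ - 36 = (μ - 4)(μ - 3)^2.
μ = 3 has algebraic multiplicity 2; rank(M − 3I) = 2, so geometric multiplicity = 1.
Geometric multiplicity < algebraic multiplicity, so M is not diagonalizable.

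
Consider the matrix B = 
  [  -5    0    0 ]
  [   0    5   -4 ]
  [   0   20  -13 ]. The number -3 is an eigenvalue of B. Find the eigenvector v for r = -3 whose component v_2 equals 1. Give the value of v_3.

2

B + 3I = [[-2, 0, 0], [0, 8, -4], [0, 20, -10]].
Solving (B + 3I)v = 0 gives the eigenspace spanned by (0, 1, 2).
With v_2 = 1, v = (0, 1, 2), so v_3 = 2.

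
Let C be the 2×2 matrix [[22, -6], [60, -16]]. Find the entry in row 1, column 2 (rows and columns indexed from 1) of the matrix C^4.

-720

Characteristic polynomial: λ^2 - 6λ + 8 = (λ - 4)(λ - 2), so the eigenvalues are 2, 4.
λ=4: eigenvector (1, 3).
λ=2: eigenvector (3, 10).
P = [[1, 3], [3, 10]], D = diag(4, 2), P⁻¹ = [[10, -3], [-3, 1]].
C⁴ = P·diag(256, 16)·P⁻¹ = [[2416, -720], [7200, -2144]].
The requested entry is -720.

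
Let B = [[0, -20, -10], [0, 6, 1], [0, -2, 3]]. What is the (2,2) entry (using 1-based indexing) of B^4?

Characteristic polynomial: μ^3 - 9μ^2 + 20μ = μ(μ - 5)(μ - 4), so the eigenvalues are 0, 4, 5.
μ=0: eigenvector (1, 0, 0).
μ=4: eigenvector (0, -1, 2).
μ=5: eigenvector (2, -1, 1).
P = [[1, 0, 2], [0, -1, -1], [0, 2, 1]], D = diag(0, 4, 5), P⁻¹ = [[1, 4, 2], [0, 1, 1], [0, -2, -1]].
B⁴ = P·diag(0, 256, 625)·P⁻¹ = [[0, -2500, -1250], [0, 994, 369], [0, -738, -113]].
The requested entry is 994.

994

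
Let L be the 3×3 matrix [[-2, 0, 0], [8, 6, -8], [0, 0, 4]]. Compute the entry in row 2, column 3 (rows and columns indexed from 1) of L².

-80

Characteristic polynomial: t^3 - 8t^2 + 4t + 48 = (t - 6)(t - 4)(t + 2), so the eigenvalues are -2, 4, 6.
t=-2: eigenvector (1, -1, 0).
t=6: eigenvector (0, 1, 0).
t=4: eigenvector (0, 4, 1).
P = [[1, 0, 0], [-1, 1, 4], [0, 0, 1]], D = diag(-2, 6, 4), P⁻¹ = [[1, 0, 0], [1, 1, -4], [0, 0, 1]].
L² = P·diag(4, 36, 16)·P⁻¹ = [[4, 0, 0], [32, 36, -80], [0, 0, 16]].
The requested entry is -80.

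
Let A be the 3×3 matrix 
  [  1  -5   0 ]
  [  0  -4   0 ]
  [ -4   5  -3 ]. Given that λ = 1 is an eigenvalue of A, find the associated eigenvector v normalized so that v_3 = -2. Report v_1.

2

A − 1I = [[0, -5, 0], [0, -5, 0], [-4, 5, -4]].
Solving (A − 1I)v = 0 gives the eigenspace spanned by (2, 0, -2).
With v_3 = -2, v = (2, 0, -2), so v_1 = 2.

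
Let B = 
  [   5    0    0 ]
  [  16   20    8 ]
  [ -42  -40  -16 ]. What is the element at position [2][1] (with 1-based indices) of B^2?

Characteristic polynomial: r^3 - 9r^2 + 20r = r(r - 5)(r - 4), so the eigenvalues are 0, 4, 5.
r=5: eigenvector (1, 0, -2).
r=4: eigenvector (0, 1, -2).
r=0: eigenvector (0, -2, 5).
P = [[1, 0, 0], [0, 1, -2], [-2, -2, 5]], D = diag(5, 4, 0), P⁻¹ = [[1, 0, 0], [4, 5, 2], [2, 2, 1]].
B² = P·diag(25, 16, 0)·P⁻¹ = [[25, 0, 0], [64, 80, 32], [-178, -160, -64]].
The requested entry is 64.

64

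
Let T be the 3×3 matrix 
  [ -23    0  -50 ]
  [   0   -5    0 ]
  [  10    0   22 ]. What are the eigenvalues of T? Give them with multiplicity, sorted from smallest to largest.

Characteristic polynomial: p(μ) = μ^3 + 6μ^2 - μ - 30 = (μ - 2)(μ + 3)(μ + 5).
Roots (with multiplicity): -5, -3, 2.

-5, -3, 2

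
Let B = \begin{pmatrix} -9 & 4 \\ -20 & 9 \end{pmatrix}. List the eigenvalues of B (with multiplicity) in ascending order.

-1, 1

Characteristic polynomial: p(λ) = λ^2 - 1 = (λ - 1)(λ + 1).
Roots (with multiplicity): -1, 1.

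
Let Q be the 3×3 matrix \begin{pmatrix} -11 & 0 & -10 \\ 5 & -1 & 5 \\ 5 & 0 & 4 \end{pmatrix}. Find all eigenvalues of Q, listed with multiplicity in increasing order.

Characteristic polynomial: p(λ) = λ^3 + 8λ^2 + 13λ + 6 = (λ + 1)^2(λ + 6).
Roots (with multiplicity): -6, -1, -1.

-6, -1, -1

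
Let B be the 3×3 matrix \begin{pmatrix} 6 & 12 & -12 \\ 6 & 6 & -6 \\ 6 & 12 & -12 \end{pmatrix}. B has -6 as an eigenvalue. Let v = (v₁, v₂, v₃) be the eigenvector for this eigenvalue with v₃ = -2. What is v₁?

B + 6I = [[12, 12, -12], [6, 12, -6], [6, 12, -6]].
Solving (B + 6I)v = 0 gives the eigenspace spanned by (-2, 0, -2).
With v₃ = -2, v = (-2, 0, -2), so v₁ = -2.

-2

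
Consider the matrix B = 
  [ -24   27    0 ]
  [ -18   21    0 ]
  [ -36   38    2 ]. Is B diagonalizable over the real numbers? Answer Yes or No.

Characteristic polynomial: p(s) = s^3 + s^2 - 24s + 36 = (s - 3)(s - 2)(s + 6).
All 3 eigenvalues are distinct, so B is diagonalizable.

Yes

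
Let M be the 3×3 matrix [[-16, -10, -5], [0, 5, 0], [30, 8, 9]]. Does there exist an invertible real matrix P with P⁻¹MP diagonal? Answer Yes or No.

Characteristic polynomial: p(t) = t^3 + 2t^2 - 29t - 30 = (t - 5)(t + 1)(t + 6).
All 3 eigenvalues are distinct, so M is diagonalizable.

Yes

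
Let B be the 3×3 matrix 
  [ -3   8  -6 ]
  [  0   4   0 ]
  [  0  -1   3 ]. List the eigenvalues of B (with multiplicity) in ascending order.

Characteristic polynomial: p(t) = t^3 - 4t^2 - 9t + 36 = (t - 4)(t - 3)(t + 3).
Roots (with multiplicity): -3, 3, 4.

-3, 3, 4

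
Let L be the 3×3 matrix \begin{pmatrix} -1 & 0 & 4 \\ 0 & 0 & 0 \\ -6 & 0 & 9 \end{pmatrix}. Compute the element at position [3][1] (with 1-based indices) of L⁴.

-1632

Characteristic polynomial: t^3 - 8t^2 + 15t = t(t - 5)(t - 3), so the eigenvalues are 0, 3, 5.
t=3: eigenvector (1, 0, 1).
t=0: eigenvector (0, 1, 0).
t=5: eigenvector (2, 0, 3).
P = [[1, 0, 2], [0, 1, 0], [1, 0, 3]], D = diag(3, 0, 5), P⁻¹ = [[3, 0, -2], [0, 1, 0], [-1, 0, 1]].
L⁴ = P·diag(81, 0, 625)·P⁻¹ = [[-1007, 0, 1088], [0, 0, 0], [-1632, 0, 1713]].
The requested entry is -1632.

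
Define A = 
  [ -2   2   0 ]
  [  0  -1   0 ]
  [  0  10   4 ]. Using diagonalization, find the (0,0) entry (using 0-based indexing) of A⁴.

16

Characteristic polynomial: s^3 - s^2 - 10s - 8 = (s - 4)(s + 1)(s + 2), so the eigenvalues are -2, -1, 4.
s=-2: eigenvector (1, 0, 0).
s=-1: eigenvector (2, 1, -2).
s=4: eigenvector (0, 0, 1).
P = [[1, 2, 0], [0, 1, 0], [0, -2, 1]], D = diag(-2, -1, 4), P⁻¹ = [[1, -2, 0], [0, 1, 0], [0, 2, 1]].
A⁴ = P·diag(16, 1, 256)·P⁻¹ = [[16, -30, 0], [0, 1, 0], [0, 510, 256]].
The requested entry is 16.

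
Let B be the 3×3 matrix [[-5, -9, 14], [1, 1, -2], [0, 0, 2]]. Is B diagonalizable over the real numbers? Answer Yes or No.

No

Characteristic polynomial: p(μ) = μ^3 + 2μ^2 - 4μ - 8 = (μ - 2)(μ + 2)^2.
μ = -2 has algebraic multiplicity 2; rank(B + 2I) = 2, so geometric multiplicity = 1.
Geometric multiplicity < algebraic multiplicity, so B is not diagonalizable.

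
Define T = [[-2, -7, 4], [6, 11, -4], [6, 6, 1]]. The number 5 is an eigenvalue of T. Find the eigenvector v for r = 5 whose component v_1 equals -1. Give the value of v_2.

1

T − 5I = [[-7, -7, 4], [6, 6, -4], [6, 6, -4]].
Solving (T − 5I)v = 0 gives the eigenspace spanned by (-1, 1, 0).
With v_1 = -1, v = (-1, 1, 0), so v_2 = 1.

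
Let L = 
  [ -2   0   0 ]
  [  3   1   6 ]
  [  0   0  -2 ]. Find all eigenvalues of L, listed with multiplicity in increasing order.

Characteristic polynomial: p(r) = r^3 + 3r^2 - 4 = (r - 1)(r + 2)^2.
Roots (with multiplicity): -2, -2, 1.

-2, -2, 1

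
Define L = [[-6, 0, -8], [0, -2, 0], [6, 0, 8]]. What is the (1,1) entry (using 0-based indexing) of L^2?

4

Characteristic polynomial: s^3 - 4s = s(s - 2)(s + 2), so the eigenvalues are -2, 0, 2.
s=-2: eigenvector (0, 1, 0).
s=2: eigenvector (-1, 0, 1).
s=0: eigenvector (-4, 0, 3).
P = [[0, -1, -4], [1, 0, 0], [0, 1, 3]], D = diag(-2, 2, 0), P⁻¹ = [[0, 1, 0], [3, 0, 4], [-1, 0, -1]].
L² = P·diag(4, 4, 0)·P⁻¹ = [[-12, 0, -16], [0, 4, 0], [12, 0, 16]].
The requested entry is 4.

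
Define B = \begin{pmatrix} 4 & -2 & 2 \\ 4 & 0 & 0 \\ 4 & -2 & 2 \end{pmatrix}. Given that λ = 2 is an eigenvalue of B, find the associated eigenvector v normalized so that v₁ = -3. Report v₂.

-6

B − 2I = [[2, -2, 2], [4, -2, 0], [4, -2, 0]].
Solving (B − 2I)v = 0 gives the eigenspace spanned by (-3, -6, -3).
With v₁ = -3, v = (-3, -6, -3), so v₂ = -6.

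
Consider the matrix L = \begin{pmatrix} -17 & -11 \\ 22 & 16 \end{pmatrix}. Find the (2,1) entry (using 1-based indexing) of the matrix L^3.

682

Characteristic polynomial: r^2 + r - 30 = (r - 5)(r + 6), so the eigenvalues are -6, 5.
r=5: eigenvector (1, -2).
r=-6: eigenvector (1, -1).
P = [[1, 1], [-2, -1]], D = diag(5, -6), P⁻¹ = [[-1, -1], [2, 1]].
L³ = P·diag(125, -216)·P⁻¹ = [[-557, -341], [682, 466]].
The requested entry is 682.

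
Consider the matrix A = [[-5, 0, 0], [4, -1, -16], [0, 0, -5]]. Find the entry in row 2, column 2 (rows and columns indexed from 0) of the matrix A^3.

Characteristic polynomial: μ^3 + 11μ^2 + 35μ + 25 = (μ + 1)(μ + 5)^2, so the eigenvalues are -5, -5, -1.
μ=-5: eigenvector (2, 2, 1).
μ=-1: eigenvector (0, 1, 0).
μ=-5: eigenvector (-1, -3, -1).
P = [[2, 0, -1], [2, 1, -3], [1, 0, -1]], D = diag(-5, -1, -5), P⁻¹ = [[1, 0, -1], [1, 1, -4], [1, 0, -2]].
A³ = P·diag(-125, -1, -125)·P⁻¹ = [[-125, 0, 0], [124, -1, -496], [0, 0, -125]].
The requested entry is -125.

-125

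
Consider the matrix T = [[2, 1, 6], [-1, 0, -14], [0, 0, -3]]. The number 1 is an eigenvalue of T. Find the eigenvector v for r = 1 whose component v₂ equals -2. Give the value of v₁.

2

T − 1I = [[1, 1, 6], [-1, -1, -14], [0, 0, -4]].
Solving (T − 1I)v = 0 gives the eigenspace spanned by (2, -2, 0).
With v₂ = -2, v = (2, -2, 0), so v₁ = 2.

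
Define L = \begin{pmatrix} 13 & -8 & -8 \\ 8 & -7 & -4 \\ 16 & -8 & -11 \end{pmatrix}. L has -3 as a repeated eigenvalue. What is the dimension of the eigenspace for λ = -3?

2

L + 3I = [[16, -8, -8], [8, -4, -4], [16, -8, -8]].
This matrix has rank 1, so its null space has dimension 3 − 1 = 2.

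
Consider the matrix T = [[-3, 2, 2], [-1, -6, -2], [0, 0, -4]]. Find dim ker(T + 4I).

2

T + 4I = [[1, 2, 2], [-1, -2, -2], [0, 0, 0]].
This matrix has rank 1, so its null space has dimension 3 − 1 = 2.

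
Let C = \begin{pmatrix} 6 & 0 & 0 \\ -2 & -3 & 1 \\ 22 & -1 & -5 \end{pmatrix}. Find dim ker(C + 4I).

C + 4I = [[10, 0, 0], [-2, 1, 1], [22, -1, -1]].
This matrix has rank 2, so its null space has dimension 3 − 2 = 1.

1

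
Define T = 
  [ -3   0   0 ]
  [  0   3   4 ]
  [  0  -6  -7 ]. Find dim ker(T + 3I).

2

T + 3I = [[0, 0, 0], [0, 6, 4], [0, -6, -4]].
This matrix has rank 1, so its null space has dimension 3 − 1 = 2.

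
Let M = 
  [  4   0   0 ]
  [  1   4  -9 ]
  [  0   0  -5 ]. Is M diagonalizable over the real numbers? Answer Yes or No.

Characteristic polynomial: p(s) = s^3 - 3s^2 - 24s + 80 = (s - 4)^2(s + 5).
s = 4 has algebraic multiplicity 2; rank(M − 4I) = 2, so geometric multiplicity = 1.
Geometric multiplicity < algebraic multiplicity, so M is not diagonalizable.

No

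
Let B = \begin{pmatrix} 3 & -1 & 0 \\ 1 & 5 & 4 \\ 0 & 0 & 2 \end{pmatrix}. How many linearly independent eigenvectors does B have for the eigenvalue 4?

1

B − 4I = [[-1, -1, 0], [1, 1, 4], [0, 0, -2]].
This matrix has rank 2, so its null space has dimension 3 − 2 = 1.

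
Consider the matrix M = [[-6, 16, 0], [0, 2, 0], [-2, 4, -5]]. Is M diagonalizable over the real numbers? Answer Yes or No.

Yes

Characteristic polynomial: p(t) = t^3 + 9t^2 + 8t - 60 = (t - 2)(t + 5)(t + 6).
All 3 eigenvalues are distinct, so M is diagonalizable.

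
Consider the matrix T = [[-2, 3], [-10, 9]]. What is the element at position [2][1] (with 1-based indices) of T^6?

Characteristic polynomial: μ^2 - 7μ + 12 = (μ - 4)(μ - 3), so the eigenvalues are 3, 4.
μ=4: eigenvector (1, 2).
μ=3: eigenvector (-3, -5).
P = [[1, -3], [2, -5]], D = diag(4, 3), P⁻¹ = [[-5, 3], [-2, 1]].
T⁶ = P·diag(4096, 729)·P⁻¹ = [[-16106, 10101], [-33670, 20931]].
The requested entry is -33670.

-33670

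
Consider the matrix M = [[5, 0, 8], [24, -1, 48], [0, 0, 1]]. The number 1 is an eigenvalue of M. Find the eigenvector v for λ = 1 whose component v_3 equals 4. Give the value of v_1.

M − 1I = [[4, 0, 8], [24, -2, 48], [0, 0, 0]].
Solving (M − 1I)v = 0 gives the eigenspace spanned by (-8, 0, 4).
With v_3 = 4, v = (-8, 0, 4), so v_1 = -8.

-8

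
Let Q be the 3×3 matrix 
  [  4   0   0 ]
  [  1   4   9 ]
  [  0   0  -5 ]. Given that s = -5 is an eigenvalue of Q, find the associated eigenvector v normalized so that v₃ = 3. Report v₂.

-3

Q + 5I = [[9, 0, 0], [1, 9, 9], [0, 0, 0]].
Solving (Q + 5I)v = 0 gives the eigenspace spanned by (0, -3, 3).
With v₃ = 3, v = (0, -3, 3), so v₂ = -3.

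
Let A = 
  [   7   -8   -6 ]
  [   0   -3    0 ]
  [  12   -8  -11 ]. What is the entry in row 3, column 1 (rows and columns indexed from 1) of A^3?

252

Characteristic polynomial: λ^3 + 7λ^2 + 7λ - 15 = (λ - 1)(λ + 3)(λ + 5), so the eigenvalues are -5, -3, 1.
λ=1: eigenvector (1, 0, 1).
λ=-3: eigenvector (2, 1, 2).
λ=-5: eigenvector (-1, 0, -2).
P = [[1, 2, -1], [0, 1, 0], [1, 2, -2]], D = diag(1, -3, -5), P⁻¹ = [[2, -2, -1], [0, 1, 0], [1, 0, -1]].
A³ = P·diag(1, -27, -125)·P⁻¹ = [[127, -56, -126], [0, -27, 0], [252, -56, -251]].
The requested entry is 252.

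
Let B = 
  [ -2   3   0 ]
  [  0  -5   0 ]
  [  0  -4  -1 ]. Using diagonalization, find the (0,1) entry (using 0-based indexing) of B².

-21

Characteristic polynomial: t^3 + 8t^2 + 17t + 10 = (t + 1)(t + 2)(t + 5), so the eigenvalues are -5, -2, -1.
t=-5: eigenvector (1, -1, -1).
t=-1: eigenvector (0, 0, 1).
t=-2: eigenvector (1, 0, 0).
P = [[1, 0, 1], [-1, 0, 0], [-1, 1, 0]], D = diag(-5, -1, -2), P⁻¹ = [[0, -1, 0], [0, -1, 1], [1, 1, 0]].
B² = P·diag(25, 1, 4)·P⁻¹ = [[4, -21, 0], [0, 25, 0], [0, 24, 1]].
The requested entry is -21.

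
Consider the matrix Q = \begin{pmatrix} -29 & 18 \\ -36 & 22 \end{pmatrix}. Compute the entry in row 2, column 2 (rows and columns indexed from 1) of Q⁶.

Characteristic polynomial: s^2 + 7s + 10 = (s + 2)(s + 5), so the eigenvalues are -5, -2.
s=-2: eigenvector (-2, -3).
s=-5: eigenvector (-3, -4).
P = [[-2, -3], [-3, -4]], D = diag(-2, -5), P⁻¹ = [[4, -3], [-3, 2]].
Q⁶ = P·diag(64, 15625)·P⁻¹ = [[140113, -93366], [186732, -124424]].
The requested entry is -124424.

-124424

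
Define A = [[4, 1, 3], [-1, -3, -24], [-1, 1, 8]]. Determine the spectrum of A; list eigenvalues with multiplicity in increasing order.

2, 2, 5

Characteristic polynomial: p(λ) = λ^3 - 9λ^2 + 24λ - 20 = (λ - 5)(λ - 2)^2.
Roots (with multiplicity): 2, 2, 5.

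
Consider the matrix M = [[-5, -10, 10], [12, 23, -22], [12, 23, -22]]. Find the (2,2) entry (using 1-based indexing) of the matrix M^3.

Characteristic polynomial: μ^3 + 4μ^2 - 5μ = μ(μ - 1)(μ + 5), so the eigenvalues are -5, 0, 1.
μ=-5: eigenvector (1, -2, -2).
μ=1: eigenvector (0, 1, 1).
μ=0: eigenvector (2, -2, -1).
P = [[1, 0, 2], [-2, 1, -2], [-2, 1, -1]], D = diag(-5, 1, 0), P⁻¹ = [[1, 2, -2], [2, 3, -2], [0, -1, 1]].
M³ = P·diag(-125, 1, 0)·P⁻¹ = [[-125, -250, 250], [252, 503, -502], [252, 503, -502]].
The requested entry is 503.

503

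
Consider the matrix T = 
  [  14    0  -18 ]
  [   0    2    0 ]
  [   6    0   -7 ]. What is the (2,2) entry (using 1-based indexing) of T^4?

Characteristic polynomial: s^3 - 9s^2 + 24s - 20 = (s - 5)(s - 2)^2, so the eigenvalues are 2, 2, 5.
s=2: eigenvector (-3, 0, -2).
s=2: eigenvector (-3, 1, -2).
s=5: eigenvector (2, 0, 1).
P = [[-3, -3, 2], [0, 1, 0], [-2, -2, 1]], D = diag(2, 2, 5), P⁻¹ = [[1, -1, -2], [0, 1, 0], [2, 0, -3]].
T⁴ = P·diag(16, 16, 625)·P⁻¹ = [[2452, 0, -3654], [0, 16, 0], [1218, 0, -1811]].
The requested entry is 16.

16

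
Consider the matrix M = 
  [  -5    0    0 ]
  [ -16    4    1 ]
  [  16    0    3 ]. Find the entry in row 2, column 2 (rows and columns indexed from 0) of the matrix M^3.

27

Characteristic polynomial: s^3 - 2s^2 - 23s + 60 = (s - 4)(s - 3)(s + 5), so the eigenvalues are -5, 3, 4.
s=3: eigenvector (0, -1, 1).
s=4: eigenvector (0, 1, 0).
s=-5: eigenvector (1, 2, -2).
P = [[0, 0, 1], [-1, 1, 2], [1, 0, -2]], D = diag(3, 4, -5), P⁻¹ = [[2, 0, 1], [0, 1, 1], [1, 0, 0]].
M³ = P·diag(27, 64, -125)·P⁻¹ = [[-125, 0, 0], [-304, 64, 37], [304, 0, 27]].
The requested entry is 27.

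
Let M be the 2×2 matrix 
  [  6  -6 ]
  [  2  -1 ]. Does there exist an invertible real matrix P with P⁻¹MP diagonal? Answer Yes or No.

Characteristic polynomial: p(r) = r^2 - 5r + 6 = (r - 3)(r - 2).
All 2 eigenvalues are distinct, so M is diagonalizable.

Yes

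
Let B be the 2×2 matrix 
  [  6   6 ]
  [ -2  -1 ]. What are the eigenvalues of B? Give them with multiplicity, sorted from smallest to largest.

2, 3

Characteristic polynomial: p(t) = t^2 - 5t + 6 = (t - 3)(t - 2).
Roots (with multiplicity): 2, 3.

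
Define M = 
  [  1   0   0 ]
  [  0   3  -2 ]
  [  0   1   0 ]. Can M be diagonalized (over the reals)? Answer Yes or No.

Characteristic polynomial: p(s) = s^3 - 4s^2 + 5s - 2 = (s - 2)(s - 1)^2.
s = 1 has algebraic multiplicity 2; rank(M − 1I) = 1, so geometric multiplicity = 2.
Every eigenvalue has geometric = algebraic multiplicity, so M is diagonalizable.

Yes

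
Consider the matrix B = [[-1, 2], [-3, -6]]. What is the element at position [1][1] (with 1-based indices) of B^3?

Characteristic polynomial: r^2 + 7r + 12 = (r + 3)(r + 4), so the eigenvalues are -4, -3.
r=-3: eigenvector (1, -1).
r=-4: eigenvector (-2, 3).
P = [[1, -2], [-1, 3]], D = diag(-3, -4), P⁻¹ = [[3, 2], [1, 1]].
B³ = P·diag(-27, -64)·P⁻¹ = [[47, 74], [-111, -138]].
The requested entry is 47.

47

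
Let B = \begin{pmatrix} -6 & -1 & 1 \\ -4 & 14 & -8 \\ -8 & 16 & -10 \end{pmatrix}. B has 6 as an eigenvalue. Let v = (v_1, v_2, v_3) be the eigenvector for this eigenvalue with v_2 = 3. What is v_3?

B − 6I = [[-12, -1, 1], [-4, 8, -8], [-8, 16, -16]].
Solving (B − 6I)v = 0 gives the eigenspace spanned by (0, 3, 3).
With v_2 = 3, v = (0, 3, 3), so v_3 = 3.

3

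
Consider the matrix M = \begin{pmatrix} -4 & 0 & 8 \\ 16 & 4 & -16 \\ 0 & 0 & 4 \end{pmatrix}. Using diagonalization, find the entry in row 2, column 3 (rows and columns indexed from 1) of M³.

-256

Characteristic polynomial: μ^3 - 4μ^2 - 16μ + 64 = (μ - 4)^2(μ + 4), so the eigenvalues are -4, 4, 4.
μ=-4: eigenvector (1, -2, 0).
μ=4: eigenvector (0, 1, 0).
μ=4: eigenvector (1, -2, 1).
P = [[1, 0, 1], [-2, 1, -2], [0, 0, 1]], D = diag(-4, 4, 4), P⁻¹ = [[1, 0, -1], [2, 1, 0], [0, 0, 1]].
M³ = P·diag(-64, 64, 64)·P⁻¹ = [[-64, 0, 128], [256, 64, -256], [0, 0, 64]].
The requested entry is -256.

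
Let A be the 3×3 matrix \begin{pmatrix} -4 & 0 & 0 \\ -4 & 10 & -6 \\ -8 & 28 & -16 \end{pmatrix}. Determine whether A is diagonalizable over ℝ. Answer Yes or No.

Yes

Characteristic polynomial: p(s) = s^3 + 10s^2 + 32s + 32 = (s + 2)(s + 4)^2.
s = -4 has algebraic multiplicity 2; rank(A + 4I) = 1, so geometric multiplicity = 2.
Every eigenvalue has geometric = algebraic multiplicity, so A is diagonalizable.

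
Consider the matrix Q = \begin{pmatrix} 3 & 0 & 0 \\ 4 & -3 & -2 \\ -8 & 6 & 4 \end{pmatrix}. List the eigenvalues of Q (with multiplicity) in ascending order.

Characteristic polynomial: p(μ) = μ^3 - 4μ^2 + 3μ = μ(μ - 3)(μ - 1).
Roots (with multiplicity): 0, 1, 3.

0, 1, 3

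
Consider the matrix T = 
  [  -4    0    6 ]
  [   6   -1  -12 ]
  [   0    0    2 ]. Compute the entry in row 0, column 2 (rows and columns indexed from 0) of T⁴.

Characteristic polynomial: μ^3 + 3μ^2 - 6μ - 8 = (μ - 2)(μ + 1)(μ + 4), so the eigenvalues are -4, -1, 2.
μ=-4: eigenvector (1, -2, 0).
μ=-1: eigenvector (0, 1, 0).
μ=2: eigenvector (1, -2, 1).
P = [[1, 0, 1], [-2, 1, -2], [0, 0, 1]], D = diag(-4, -1, 2), P⁻¹ = [[1, 0, -1], [2, 1, 0], [0, 0, 1]].
T⁴ = P·diag(256, 1, 16)·P⁻¹ = [[256, 0, -240], [-510, 1, 480], [0, 0, 16]].
The requested entry is -240.

-240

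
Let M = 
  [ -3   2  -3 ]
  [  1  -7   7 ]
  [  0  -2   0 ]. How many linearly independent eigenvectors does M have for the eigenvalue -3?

M + 3I = [[0, 2, -3], [1, -4, 7], [0, -2, 3]].
This matrix has rank 2, so its null space has dimension 3 − 2 = 1.

1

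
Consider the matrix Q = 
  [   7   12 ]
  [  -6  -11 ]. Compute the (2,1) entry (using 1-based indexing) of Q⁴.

624

Characteristic polynomial: μ^2 + 4μ - 5 = (μ - 1)(μ + 5), so the eigenvalues are -5, 1.
μ=1: eigenvector (2, -1).
μ=-5: eigenvector (1, -1).
P = [[2, 1], [-1, -1]], D = diag(1, -5), P⁻¹ = [[1, 1], [-1, -2]].
Q⁴ = P·diag(1, 625)·P⁻¹ = [[-623, -1248], [624, 1249]].
The requested entry is 624.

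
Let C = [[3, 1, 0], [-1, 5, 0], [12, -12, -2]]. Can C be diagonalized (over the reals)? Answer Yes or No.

Characteristic polynomial: p(μ) = μ^3 - 6μ^2 + 32 = (μ - 4)^2(μ + 2).
μ = 4 has algebraic multiplicity 2; rank(C − 4I) = 2, so geometric multiplicity = 1.
Geometric multiplicity < algebraic multiplicity, so C is not diagonalizable.

No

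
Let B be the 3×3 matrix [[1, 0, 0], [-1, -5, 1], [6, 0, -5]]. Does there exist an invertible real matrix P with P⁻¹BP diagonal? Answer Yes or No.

Characteristic polynomial: p(μ) = μ^3 + 9μ^2 + 15μ - 25 = (μ - 1)(μ + 5)^2.
μ = -5 has algebraic multiplicity 2; rank(B + 5I) = 2, so geometric multiplicity = 1.
Geometric multiplicity < algebraic multiplicity, so B is not diagonalizable.

No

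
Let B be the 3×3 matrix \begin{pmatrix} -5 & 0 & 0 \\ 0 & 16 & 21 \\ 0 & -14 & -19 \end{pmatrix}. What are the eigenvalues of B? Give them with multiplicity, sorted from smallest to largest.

Characteristic polynomial: p(t) = t^3 + 8t^2 + 5t - 50 = (t - 2)(t + 5)^2.
Roots (with multiplicity): -5, -5, 2.

-5, -5, 2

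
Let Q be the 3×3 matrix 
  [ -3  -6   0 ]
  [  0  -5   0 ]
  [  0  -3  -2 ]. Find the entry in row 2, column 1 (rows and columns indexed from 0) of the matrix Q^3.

Characteristic polynomial: s^3 + 10s^2 + 31s + 30 = (s + 2)(s + 3)(s + 5), so the eigenvalues are -5, -3, -2.
s=-5: eigenvector (3, 1, 1).
s=-3: eigenvector (1, 0, 0).
s=-2: eigenvector (0, 0, 1).
P = [[3, 1, 0], [1, 0, 0], [1, 0, 1]], D = diag(-5, -3, -2), P⁻¹ = [[0, 1, 0], [1, -3, 0], [0, -1, 1]].
Q³ = P·diag(-125, -27, -8)·P⁻¹ = [[-27, -294, 0], [0, -125, 0], [0, -117, -8]].
The requested entry is -117.

-117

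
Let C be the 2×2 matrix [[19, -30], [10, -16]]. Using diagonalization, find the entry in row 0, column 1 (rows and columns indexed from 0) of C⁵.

Characteristic polynomial: λ^2 - 3λ - 4 = (λ - 4)(λ + 1), so the eigenvalues are -1, 4.
λ=4: eigenvector (2, 1).
λ=-1: eigenvector (-3, -2).
P = [[2, -3], [1, -2]], D = diag(4, -1), P⁻¹ = [[2, -3], [1, -2]].
C⁵ = P·diag(1024, -1)·P⁻¹ = [[4099, -6150], [2050, -3076]].
The requested entry is -6150.

-6150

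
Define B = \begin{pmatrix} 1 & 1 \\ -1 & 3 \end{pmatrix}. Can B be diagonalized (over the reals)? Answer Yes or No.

Characteristic polynomial: p(t) = t^2 - 4t + 4 = (t - 2)^2.
t = 2 has algebraic multiplicity 2; rank(B − 2I) = 1, so geometric multiplicity = 1.
Geometric multiplicity < algebraic multiplicity, so B is not diagonalizable.

No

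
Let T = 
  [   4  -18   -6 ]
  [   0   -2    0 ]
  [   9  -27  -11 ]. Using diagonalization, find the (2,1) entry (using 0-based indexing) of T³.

-1053

Characteristic polynomial: s^3 + 9s^2 + 24s + 20 = (s + 2)^2(s + 5), so the eigenvalues are -5, -2, -2.
s=-5: eigenvector (2, 0, 3).
s=-2: eigenvector (-2, 1, -5).
s=-2: eigenvector (1, 0, 1).
P = [[2, -2, 1], [0, 1, 0], [3, -5, 1]], D = diag(-5, -2, -2), P⁻¹ = [[-1, 3, 1], [0, 1, 0], [3, -4, -2]].
T³ = P·diag(-125, -8, -8)·P⁻¹ = [[226, -702, -234], [0, -8, 0], [351, -1053, -359]].
The requested entry is -1053.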